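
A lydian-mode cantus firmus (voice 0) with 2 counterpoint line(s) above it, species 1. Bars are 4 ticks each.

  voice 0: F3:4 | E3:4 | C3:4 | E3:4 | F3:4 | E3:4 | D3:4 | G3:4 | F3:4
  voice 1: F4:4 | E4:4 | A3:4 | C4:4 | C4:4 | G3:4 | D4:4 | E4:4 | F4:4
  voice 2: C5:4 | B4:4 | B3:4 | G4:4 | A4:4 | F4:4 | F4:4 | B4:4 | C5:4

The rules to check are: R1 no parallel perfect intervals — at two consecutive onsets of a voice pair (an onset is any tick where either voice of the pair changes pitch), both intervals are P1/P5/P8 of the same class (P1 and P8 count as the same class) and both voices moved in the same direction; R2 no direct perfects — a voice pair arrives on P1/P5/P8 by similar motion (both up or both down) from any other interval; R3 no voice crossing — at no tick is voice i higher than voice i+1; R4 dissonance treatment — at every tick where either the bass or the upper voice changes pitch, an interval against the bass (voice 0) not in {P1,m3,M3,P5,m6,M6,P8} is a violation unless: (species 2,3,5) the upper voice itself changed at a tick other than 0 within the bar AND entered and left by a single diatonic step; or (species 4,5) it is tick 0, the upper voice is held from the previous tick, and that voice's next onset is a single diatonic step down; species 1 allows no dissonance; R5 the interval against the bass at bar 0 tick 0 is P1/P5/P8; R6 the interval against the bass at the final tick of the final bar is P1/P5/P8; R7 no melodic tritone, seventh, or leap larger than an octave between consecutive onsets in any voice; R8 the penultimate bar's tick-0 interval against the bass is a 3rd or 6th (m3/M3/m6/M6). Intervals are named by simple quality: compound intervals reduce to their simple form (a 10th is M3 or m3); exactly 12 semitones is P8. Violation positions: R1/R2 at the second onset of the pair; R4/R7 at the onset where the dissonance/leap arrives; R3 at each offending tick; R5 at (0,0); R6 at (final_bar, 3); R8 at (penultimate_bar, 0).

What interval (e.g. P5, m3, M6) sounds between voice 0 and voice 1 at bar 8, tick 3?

P8

voice 0=F3 voice 1=F4 -> P8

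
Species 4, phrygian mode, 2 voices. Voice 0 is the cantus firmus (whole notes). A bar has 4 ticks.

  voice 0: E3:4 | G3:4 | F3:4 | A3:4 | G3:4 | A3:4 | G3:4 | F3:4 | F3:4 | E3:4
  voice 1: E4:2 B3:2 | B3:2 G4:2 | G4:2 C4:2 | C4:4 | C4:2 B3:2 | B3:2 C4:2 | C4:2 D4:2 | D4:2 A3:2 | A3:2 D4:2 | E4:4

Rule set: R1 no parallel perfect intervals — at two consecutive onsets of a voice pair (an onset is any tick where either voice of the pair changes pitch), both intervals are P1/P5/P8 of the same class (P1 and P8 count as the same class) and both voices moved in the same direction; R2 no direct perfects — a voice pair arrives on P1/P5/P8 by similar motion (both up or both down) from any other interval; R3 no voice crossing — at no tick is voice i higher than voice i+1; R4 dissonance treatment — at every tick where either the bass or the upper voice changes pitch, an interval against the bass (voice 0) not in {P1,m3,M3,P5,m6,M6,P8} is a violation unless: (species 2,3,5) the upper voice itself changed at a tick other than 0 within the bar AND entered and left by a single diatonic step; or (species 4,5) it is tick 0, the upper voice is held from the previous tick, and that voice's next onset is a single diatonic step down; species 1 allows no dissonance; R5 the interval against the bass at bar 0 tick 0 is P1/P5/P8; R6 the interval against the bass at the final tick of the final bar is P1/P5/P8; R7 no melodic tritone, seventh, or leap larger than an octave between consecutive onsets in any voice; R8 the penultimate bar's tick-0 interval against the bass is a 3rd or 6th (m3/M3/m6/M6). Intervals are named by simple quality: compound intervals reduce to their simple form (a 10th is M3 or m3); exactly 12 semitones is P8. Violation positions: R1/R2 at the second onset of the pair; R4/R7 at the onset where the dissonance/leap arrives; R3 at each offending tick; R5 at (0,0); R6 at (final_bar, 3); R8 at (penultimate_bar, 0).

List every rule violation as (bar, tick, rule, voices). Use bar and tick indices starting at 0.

(2, 0, R4, (0, 1))
(5, 0, R4, (0, 1))
(6, 0, R4, (0, 1))

bar 0: v0=E3 v1=E4 downbeat P8
bar 1: v0=G3 v1=B3 downbeat M3
bar 2: v0=F3 v1=G4 downbeat M2
bar 3: v0=A3 v1=C4 downbeat m3
bar 4: v0=G3 v1=C4 downbeat P4
bar 5: v0=A3 v1=B3 downbeat M2
bar 6: v0=G3 v1=C4 downbeat P4
bar 7: v0=F3 v1=D4 downbeat M6
bar 8: v0=F3 v1=A3 downbeat M3
bar 9: v0=E3 v1=E4 downbeat P8
  -> R4 @ bar 2 tick 0 v(0, 1): F3/G4 M2 untreated
  -> R4 @ bar 5 tick 0 v(0, 1): A3/B3 M2 untreated
  -> R4 @ bar 6 tick 0 v(0, 1): G3/C4 P4 untreated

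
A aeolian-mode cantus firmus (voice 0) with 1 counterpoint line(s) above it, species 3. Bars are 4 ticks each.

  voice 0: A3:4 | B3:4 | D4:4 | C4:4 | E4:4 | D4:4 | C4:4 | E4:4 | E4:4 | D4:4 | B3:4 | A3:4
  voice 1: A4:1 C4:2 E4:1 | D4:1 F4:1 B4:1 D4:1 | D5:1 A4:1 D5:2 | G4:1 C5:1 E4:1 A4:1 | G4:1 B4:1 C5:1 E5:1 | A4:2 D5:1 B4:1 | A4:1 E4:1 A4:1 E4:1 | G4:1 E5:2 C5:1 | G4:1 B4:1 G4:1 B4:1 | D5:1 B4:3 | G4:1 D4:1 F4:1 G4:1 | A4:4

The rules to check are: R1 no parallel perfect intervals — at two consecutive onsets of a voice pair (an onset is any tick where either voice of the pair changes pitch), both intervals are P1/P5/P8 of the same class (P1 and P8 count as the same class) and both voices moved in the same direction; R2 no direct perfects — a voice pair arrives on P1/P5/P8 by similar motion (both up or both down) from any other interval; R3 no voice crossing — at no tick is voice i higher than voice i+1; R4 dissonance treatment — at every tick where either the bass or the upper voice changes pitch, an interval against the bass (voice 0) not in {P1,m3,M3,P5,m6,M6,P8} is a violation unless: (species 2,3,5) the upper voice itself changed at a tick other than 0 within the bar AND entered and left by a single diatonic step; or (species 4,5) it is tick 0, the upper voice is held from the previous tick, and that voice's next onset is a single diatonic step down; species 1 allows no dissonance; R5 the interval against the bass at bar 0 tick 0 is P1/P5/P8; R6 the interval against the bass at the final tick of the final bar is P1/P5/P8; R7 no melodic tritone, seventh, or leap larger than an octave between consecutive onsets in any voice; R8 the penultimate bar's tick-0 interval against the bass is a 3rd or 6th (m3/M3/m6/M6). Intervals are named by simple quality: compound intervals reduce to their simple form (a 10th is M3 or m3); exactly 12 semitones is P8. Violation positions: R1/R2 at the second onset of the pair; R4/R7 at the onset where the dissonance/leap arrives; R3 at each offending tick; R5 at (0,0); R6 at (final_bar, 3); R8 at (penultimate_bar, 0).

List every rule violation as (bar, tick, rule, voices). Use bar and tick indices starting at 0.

bar 0: v0=A3 v1=A4 downbeat P8
bar 1: v0=B3 v1=D4 downbeat m3
bar 2: v0=D4 v1=D5 downbeat P8
bar 3: v0=C4 v1=G4 downbeat P5
bar 4: v0=E4 v1=G4 downbeat m3
bar 5: v0=D4 v1=A4 downbeat P5
bar 6: v0=C4 v1=A4 downbeat M6
bar 7: v0=E4 v1=G4 downbeat m3
bar 8: v0=E4 v1=G4 downbeat m3
bar 9: v0=D4 v1=D5 downbeat P8
bar 10: v0=B3 v1=G4 downbeat m6
bar 11: v0=A3 v1=A4 downbeat P8
  -> R4 @ bar 1 tick 1 v(0, 1): B3/F4 TT untreated
  -> R7 @ bar 1 tick 2 v(1,): F4->B4 leap 6st
  -> R2 @ bar 2 tick 0 v(0, 1): B3/D4 m3 -> D4/D5 P8 similar
  -> R2 @ bar 3 tick 0 v(0, 1): D4/D5 P8 -> C4/G4 P5 similar
  -> R2 @ bar 5 tick 0 v(0, 1): E4/E5 P8 -> D4/A4 P5 similar
  -> R4 @ bar 10 tick 2 v(0, 1): B3/F4 TT untreated

(1, 1, R4, (0, 1))
(1, 2, R7, (1,))
(2, 0, R2, (0, 1))
(3, 0, R2, (0, 1))
(5, 0, R2, (0, 1))
(10, 2, R4, (0, 1))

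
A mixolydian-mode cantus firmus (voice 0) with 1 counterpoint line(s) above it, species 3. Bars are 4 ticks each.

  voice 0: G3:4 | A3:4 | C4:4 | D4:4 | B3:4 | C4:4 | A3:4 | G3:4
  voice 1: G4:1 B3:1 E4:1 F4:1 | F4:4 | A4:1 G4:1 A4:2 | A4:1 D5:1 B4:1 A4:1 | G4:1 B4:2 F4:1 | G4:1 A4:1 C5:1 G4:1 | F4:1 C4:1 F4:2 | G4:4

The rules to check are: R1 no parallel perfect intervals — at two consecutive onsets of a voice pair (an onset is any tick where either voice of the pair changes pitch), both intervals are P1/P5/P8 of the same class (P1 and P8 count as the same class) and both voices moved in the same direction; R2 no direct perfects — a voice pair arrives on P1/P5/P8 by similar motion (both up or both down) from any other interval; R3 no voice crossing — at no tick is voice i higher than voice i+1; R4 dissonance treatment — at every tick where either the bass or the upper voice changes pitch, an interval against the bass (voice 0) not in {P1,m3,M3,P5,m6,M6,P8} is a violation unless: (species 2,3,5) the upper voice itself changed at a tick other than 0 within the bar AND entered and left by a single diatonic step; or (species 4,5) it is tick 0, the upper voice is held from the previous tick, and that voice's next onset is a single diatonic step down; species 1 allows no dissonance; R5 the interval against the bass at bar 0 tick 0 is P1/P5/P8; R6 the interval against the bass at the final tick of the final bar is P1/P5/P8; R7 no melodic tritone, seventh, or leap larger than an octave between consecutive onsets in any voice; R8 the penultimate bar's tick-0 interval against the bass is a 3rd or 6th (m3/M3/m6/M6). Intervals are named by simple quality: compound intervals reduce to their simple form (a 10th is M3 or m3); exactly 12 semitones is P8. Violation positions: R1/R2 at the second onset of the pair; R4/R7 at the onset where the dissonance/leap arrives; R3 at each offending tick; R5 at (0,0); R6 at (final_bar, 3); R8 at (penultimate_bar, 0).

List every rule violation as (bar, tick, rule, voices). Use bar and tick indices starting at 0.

(0, 3, R4, (0, 1))
(4, 3, R4, (0, 1))
(4, 3, R7, (1,))
(5, 0, R2, (0, 1))

bar 0: v0=G3 v1=G4 downbeat P8
bar 1: v0=A3 v1=F4 downbeat m6
bar 2: v0=C4 v1=A4 downbeat M6
bar 3: v0=D4 v1=A4 downbeat P5
bar 4: v0=B3 v1=G4 downbeat m6
bar 5: v0=C4 v1=G4 downbeat P5
bar 6: v0=A3 v1=F4 downbeat m6
bar 7: v0=G3 v1=G4 downbeat P8
  -> R4 @ bar 0 tick 3 v(0, 1): G3/F4 m7 untreated
  -> R4 @ bar 4 tick 3 v(0, 1): B3/F4 TT untreated
  -> R7 @ bar 4 tick 3 v(1,): B4->F4 leap 6st
  -> R2 @ bar 5 tick 0 v(0, 1): B3/F4 TT -> C4/G4 P5 similar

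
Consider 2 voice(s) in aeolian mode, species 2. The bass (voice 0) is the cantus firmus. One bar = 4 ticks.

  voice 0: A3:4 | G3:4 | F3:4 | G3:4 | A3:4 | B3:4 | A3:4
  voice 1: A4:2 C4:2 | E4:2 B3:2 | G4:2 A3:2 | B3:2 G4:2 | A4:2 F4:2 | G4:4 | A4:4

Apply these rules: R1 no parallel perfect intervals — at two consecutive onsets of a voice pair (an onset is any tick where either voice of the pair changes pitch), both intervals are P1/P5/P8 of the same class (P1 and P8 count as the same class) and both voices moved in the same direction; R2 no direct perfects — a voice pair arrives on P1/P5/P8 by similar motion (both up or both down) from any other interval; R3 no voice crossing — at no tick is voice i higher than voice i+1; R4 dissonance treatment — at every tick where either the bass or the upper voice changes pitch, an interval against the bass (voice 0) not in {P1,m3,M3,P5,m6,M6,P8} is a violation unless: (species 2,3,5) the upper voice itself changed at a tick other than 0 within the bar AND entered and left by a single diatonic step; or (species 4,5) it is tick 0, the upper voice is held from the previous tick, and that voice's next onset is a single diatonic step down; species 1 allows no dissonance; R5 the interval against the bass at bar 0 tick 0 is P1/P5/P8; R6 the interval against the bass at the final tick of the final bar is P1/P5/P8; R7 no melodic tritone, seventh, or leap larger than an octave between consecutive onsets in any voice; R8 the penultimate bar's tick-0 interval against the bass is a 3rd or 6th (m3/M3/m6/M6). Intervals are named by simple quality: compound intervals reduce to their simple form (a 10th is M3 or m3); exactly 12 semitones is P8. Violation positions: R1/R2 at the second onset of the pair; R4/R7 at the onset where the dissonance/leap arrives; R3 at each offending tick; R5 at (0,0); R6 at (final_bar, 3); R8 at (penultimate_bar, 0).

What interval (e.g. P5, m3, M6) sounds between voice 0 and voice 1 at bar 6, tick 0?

P8

voice 0=A3 voice 1=A4 -> P8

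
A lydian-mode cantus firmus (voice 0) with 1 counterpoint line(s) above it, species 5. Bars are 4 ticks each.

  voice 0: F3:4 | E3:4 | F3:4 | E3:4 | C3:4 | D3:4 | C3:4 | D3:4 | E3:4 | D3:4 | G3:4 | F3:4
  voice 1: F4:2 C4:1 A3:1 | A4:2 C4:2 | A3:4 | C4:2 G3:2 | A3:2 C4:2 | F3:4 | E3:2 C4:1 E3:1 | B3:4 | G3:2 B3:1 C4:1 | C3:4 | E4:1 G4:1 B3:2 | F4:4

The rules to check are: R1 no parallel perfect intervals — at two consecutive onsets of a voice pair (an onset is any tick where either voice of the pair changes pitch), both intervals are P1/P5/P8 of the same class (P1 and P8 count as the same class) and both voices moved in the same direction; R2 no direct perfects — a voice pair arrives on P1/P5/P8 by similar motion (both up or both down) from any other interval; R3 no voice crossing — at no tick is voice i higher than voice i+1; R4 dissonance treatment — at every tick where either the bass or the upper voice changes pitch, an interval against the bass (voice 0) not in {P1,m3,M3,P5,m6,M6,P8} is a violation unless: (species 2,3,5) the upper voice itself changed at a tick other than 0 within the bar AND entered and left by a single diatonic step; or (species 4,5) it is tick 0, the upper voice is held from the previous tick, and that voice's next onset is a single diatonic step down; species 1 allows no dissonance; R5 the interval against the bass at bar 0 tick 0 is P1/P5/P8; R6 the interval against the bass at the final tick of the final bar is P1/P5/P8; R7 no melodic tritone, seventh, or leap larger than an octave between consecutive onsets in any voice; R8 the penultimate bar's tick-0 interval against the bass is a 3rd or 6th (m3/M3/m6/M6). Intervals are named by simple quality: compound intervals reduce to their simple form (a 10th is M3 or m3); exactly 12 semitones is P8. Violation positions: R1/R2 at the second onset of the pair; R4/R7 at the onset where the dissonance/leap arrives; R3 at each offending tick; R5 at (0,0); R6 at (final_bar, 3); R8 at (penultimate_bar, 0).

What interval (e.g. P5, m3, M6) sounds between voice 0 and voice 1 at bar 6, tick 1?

voice 0=C3 voice 1=E3 -> M3

M3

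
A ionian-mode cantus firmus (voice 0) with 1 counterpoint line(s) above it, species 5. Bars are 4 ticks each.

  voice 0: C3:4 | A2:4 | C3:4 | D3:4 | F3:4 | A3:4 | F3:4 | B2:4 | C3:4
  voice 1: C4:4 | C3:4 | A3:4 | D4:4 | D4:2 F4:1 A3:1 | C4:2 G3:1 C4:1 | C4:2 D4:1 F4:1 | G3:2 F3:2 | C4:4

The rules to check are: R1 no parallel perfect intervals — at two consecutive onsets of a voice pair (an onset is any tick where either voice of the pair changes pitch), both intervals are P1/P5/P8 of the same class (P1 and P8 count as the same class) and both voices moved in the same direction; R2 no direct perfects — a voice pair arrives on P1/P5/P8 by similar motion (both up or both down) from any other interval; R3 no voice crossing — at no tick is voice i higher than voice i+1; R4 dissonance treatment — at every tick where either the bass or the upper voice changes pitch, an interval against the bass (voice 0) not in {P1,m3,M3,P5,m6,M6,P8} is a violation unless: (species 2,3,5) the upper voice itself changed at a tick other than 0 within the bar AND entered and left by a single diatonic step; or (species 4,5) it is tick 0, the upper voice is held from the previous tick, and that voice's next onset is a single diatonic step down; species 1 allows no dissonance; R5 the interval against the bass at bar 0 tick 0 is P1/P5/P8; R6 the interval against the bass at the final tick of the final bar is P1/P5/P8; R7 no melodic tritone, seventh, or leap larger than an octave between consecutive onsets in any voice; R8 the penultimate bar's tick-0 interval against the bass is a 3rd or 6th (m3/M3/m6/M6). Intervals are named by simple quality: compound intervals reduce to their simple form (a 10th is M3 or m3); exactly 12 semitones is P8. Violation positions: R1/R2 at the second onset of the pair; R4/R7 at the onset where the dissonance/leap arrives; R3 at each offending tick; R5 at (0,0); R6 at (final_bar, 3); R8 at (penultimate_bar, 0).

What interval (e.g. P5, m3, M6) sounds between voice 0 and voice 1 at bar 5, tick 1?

m3

voice 0=A3 voice 1=C4 -> m3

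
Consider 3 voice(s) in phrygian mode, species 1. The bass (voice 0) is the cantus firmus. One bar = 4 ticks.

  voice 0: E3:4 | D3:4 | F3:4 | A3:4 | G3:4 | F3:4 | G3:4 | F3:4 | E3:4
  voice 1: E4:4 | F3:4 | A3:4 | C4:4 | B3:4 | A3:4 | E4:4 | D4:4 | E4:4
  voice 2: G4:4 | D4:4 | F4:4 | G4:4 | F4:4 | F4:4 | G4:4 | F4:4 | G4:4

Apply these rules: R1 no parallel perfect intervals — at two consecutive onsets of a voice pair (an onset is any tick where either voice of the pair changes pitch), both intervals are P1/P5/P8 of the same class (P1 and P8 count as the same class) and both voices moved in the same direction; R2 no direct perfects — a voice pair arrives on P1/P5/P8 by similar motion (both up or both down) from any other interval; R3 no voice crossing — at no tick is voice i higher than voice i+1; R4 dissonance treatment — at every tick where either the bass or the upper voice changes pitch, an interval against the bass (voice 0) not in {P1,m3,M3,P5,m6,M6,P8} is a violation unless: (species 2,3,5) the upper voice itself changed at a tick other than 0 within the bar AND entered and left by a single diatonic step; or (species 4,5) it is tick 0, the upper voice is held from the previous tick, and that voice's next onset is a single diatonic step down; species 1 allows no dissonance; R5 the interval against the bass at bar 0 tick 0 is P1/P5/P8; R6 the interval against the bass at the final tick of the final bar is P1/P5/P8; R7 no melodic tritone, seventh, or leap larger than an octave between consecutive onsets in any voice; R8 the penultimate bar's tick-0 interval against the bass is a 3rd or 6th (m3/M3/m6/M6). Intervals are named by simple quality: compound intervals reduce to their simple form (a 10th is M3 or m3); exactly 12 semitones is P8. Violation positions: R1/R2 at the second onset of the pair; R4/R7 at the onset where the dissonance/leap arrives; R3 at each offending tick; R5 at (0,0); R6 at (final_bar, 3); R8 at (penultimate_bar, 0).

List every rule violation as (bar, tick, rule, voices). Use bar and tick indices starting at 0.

bar 0: v0=E3 v1=E4 v2=G4 downbeat m3
bar 1: v0=D3 v1=F3 v2=D4 downbeat P8
bar 2: v0=F3 v1=A3 v2=F4 downbeat P8
bar 3: v0=A3 v1=C4 v2=G4 downbeat m7
bar 4: v0=G3 v1=B3 v2=F4 downbeat m7
bar 5: v0=F3 v1=A3 v2=F4 downbeat P8
bar 6: v0=G3 v1=E4 v2=G4 downbeat P8
bar 7: v0=F3 v1=D4 v2=F4 downbeat P8
bar 8: v0=E3 v1=E4 v2=G4 downbeat m3
  -> R5 @ bar 0 tick 0 v(0, 2): opens on m3
  -> R2 @ bar 1 tick 0 v(0, 2): E3/G4 m3 -> D3/D4 P8 similar
  -> R7 @ bar 1 tick 0 v(1,): E4->F3 leap 11st
  -> R1 @ bar 2 tick 0 v(0, 2): D3/D4 P8 -> F3/F4 P8 similar
  -> R2 @ bar 3 tick 0 v(1, 2): A3/F4 m6 -> C4/G4 P5 similar
  -> R4 @ bar 3 tick 0 v(0, 2): A3/G4 m7 untreated
  -> R4 @ bar 4 tick 0 v(0, 2): G3/F4 m7 untreated
  -> R1 @ bar 6 tick 0 v(0, 2): F3/F4 P8 -> G3/G4 P8 similar
  -> R1 @ bar 7 tick 0 v(0, 2): G3/G4 P8 -> F3/F4 P8 similar
  -> R8 @ bar 7 tick 0 v(0, 2): penult P8 not 3rd/6th
  -> R6 @ bar 8 tick 3 v(0, 2): closes on m3

(0, 0, R5, (0, 2))
(1, 0, R2, (0, 2))
(1, 0, R7, (1,))
(2, 0, R1, (0, 2))
(3, 0, R2, (1, 2))
(3, 0, R4, (0, 2))
(4, 0, R4, (0, 2))
(6, 0, R1, (0, 2))
(7, 0, R1, (0, 2))
(7, 0, R8, (0, 2))
(8, 3, R6, (0, 2))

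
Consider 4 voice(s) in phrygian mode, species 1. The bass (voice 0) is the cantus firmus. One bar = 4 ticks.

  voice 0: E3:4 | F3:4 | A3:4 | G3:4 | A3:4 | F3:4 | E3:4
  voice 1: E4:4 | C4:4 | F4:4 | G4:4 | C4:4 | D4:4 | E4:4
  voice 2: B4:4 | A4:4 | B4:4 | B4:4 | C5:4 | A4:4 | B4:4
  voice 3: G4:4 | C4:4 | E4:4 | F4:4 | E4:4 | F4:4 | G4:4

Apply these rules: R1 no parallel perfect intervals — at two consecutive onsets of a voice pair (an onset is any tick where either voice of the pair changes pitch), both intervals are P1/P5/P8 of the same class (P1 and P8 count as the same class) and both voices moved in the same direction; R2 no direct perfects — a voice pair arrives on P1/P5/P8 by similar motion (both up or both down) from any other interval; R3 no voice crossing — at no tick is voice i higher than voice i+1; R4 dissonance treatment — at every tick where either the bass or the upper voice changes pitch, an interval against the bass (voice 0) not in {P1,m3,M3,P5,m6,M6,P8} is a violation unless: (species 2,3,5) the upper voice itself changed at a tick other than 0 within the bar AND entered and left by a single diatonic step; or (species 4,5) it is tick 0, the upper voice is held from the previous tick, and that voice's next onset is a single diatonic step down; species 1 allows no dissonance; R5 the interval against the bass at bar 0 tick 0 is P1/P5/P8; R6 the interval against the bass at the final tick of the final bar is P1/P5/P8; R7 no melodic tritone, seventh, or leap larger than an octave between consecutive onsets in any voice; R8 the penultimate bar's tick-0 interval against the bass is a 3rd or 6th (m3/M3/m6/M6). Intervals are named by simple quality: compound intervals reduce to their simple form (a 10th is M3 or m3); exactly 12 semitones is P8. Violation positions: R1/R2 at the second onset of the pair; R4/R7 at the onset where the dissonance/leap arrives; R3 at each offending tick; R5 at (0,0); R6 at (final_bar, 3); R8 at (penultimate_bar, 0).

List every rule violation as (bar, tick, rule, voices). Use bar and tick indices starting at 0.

(0, 0, R3, (2, 3))
(0, 0, R5, (0, 3))
(0, 1, R3, (2, 3))
(0, 2, R3, (2, 3))
(0, 3, R3, (2, 3))
(1, 0, R2, (1, 3))
(1, 0, R3, (2, 3))
(1, 1, R3, (2, 3))
(1, 2, R3, (2, 3))
(1, 3, R3, (2, 3))
(2, 0, R1, (0, 3))
(2, 0, R2, (2, 3))
(2, 0, R3, (2, 3))
(2, 0, R4, (0, 2))
(2, 1, R3, (2, 3))
(2, 2, R3, (2, 3))
(2, 3, R3, (2, 3))
(3, 0, R3, (2, 3))
(3, 0, R4, (0, 3))
(3, 1, R3, (2, 3))
(3, 2, R3, (2, 3))
(3, 3, R3, (2, 3))
(4, 0, R3, (2, 3))
(4, 1, R3, (2, 3))
(4, 2, R3, (2, 3))
(4, 3, R3, (2, 3))
(5, 0, R3, (2, 3))
(5, 0, R8, (0, 3))
(5, 1, R3, (2, 3))
(5, 2, R3, (2, 3))
(5, 3, R3, (2, 3))
(6, 0, R1, (1, 2))
(6, 0, R3, (2, 3))
(6, 1, R3, (2, 3))
(6, 2, R3, (2, 3))
(6, 3, R3, (2, 3))
(6, 3, R6, (0, 3))

bar 0: v0=E3 v1=E4 v2=B4 v3=G4 downbeat m3
bar 1: v0=F3 v1=C4 v2=A4 v3=C4 downbeat P5
bar 2: v0=A3 v1=F4 v2=B4 v3=E4 downbeat P5
bar 3: v0=G3 v1=G4 v2=B4 v3=F4 downbeat m7
bar 4: v0=A3 v1=C4 v2=C5 v3=E4 downbeat P5
bar 5: v0=F3 v1=D4 v2=A4 v3=F4 downbeat P8
bar 6: v0=E3 v1=E4 v2=B4 v3=G4 downbeat m3
  -> R3 @ bar 0 tick 0 v(2, 3): B4 above G4
  -> R5 @ bar 0 tick 0 v(0, 3): opens on m3
  -> R3 @ bar 0 tick 1 v(2, 3): B4 above G4
  -> R3 @ bar 0 tick 2 v(2, 3): B4 above G4
  -> R3 @ bar 0 tick 3 v(2, 3): B4 above G4
  -> R2 @ bar 1 tick 0 v(1, 3): E4/G4 m3 -> C4/C4 P1 similar
  -> R3 @ bar 1 tick 0 v(2, 3): A4 above C4
  -> R3 @ bar 1 tick 1 v(2, 3): A4 above C4
  -> R3 @ bar 1 tick 2 v(2, 3): A4 above C4
  -> R3 @ bar 1 tick 3 v(2, 3): A4 above C4
  -> R1 @ bar 2 tick 0 v(0, 3): F3/C4 P5 -> A3/E4 P5 similar
  -> R2 @ bar 2 tick 0 v(2, 3): A4/C4 M6 -> B4/E4 P5 similar
  -> R3 @ bar 2 tick 0 v(2, 3): B4 above E4
  -> R4 @ bar 2 tick 0 v(0, 2): A3/B4 M2 untreated
  -> R3 @ bar 2 tick 1 v(2, 3): B4 above E4
  -> R3 @ bar 2 tick 2 v(2, 3): B4 above E4
  -> R3 @ bar 2 tick 3 v(2, 3): B4 above E4
  -> R3 @ bar 3 tick 0 v(2, 3): B4 above F4
  -> R4 @ bar 3 tick 0 v(0, 3): G3/F4 m7 untreated
  -> R3 @ bar 3 tick 1 v(2, 3): B4 above F4
  -> R3 @ bar 3 tick 2 v(2, 3): B4 above F4
  -> R3 @ bar 3 tick 3 v(2, 3): B4 above F4
  -> R3 @ bar 4 tick 0 v(2, 3): C5 above E4
  -> R3 @ bar 4 tick 1 v(2, 3): C5 above E4
  -> R3 @ bar 4 tick 2 v(2, 3): C5 above E4
  -> R3 @ bar 4 tick 3 v(2, 3): C5 above E4
  -> R3 @ bar 5 tick 0 v(2, 3): A4 above F4
  -> R8 @ bar 5 tick 0 v(0, 3): penult P8 not 3rd/6th
  -> R3 @ bar 5 tick 1 v(2, 3): A4 above F4
  -> R3 @ bar 5 tick 2 v(2, 3): A4 above F4
  -> R3 @ bar 5 tick 3 v(2, 3): A4 above F4
  -> R1 @ bar 6 tick 0 v(1, 2): D4/A4 P5 -> E4/B4 P5 similar
  -> R3 @ bar 6 tick 0 v(2, 3): B4 above G4
  -> R3 @ bar 6 tick 1 v(2, 3): B4 above G4
  -> R3 @ bar 6 tick 2 v(2, 3): B4 above G4
  -> R3 @ bar 6 tick 3 v(2, 3): B4 above G4
  -> R6 @ bar 6 tick 3 v(0, 3): closes on m3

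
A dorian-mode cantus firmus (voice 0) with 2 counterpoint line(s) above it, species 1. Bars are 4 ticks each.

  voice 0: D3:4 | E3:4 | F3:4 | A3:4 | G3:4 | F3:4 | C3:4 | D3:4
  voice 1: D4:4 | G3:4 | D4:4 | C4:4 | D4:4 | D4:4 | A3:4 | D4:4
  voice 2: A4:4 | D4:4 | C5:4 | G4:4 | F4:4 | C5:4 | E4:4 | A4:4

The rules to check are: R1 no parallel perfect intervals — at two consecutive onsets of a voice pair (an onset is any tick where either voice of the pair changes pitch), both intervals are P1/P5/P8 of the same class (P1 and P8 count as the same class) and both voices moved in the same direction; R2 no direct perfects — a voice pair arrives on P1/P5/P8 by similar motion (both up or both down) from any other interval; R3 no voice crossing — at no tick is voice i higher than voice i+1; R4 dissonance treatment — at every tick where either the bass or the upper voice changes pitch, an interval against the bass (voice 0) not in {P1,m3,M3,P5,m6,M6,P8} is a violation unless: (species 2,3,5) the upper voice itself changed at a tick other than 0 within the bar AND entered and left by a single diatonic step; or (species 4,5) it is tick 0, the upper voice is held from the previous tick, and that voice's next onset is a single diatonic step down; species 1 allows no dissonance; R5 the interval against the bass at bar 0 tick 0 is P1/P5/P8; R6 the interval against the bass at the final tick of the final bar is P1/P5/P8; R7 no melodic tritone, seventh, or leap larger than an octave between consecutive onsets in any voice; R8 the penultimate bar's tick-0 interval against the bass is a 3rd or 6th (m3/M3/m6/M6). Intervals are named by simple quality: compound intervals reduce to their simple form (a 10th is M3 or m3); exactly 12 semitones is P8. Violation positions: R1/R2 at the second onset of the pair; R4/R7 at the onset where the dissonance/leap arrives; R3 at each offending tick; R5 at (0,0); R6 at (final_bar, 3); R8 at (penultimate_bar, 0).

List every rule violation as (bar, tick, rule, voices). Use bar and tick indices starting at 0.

(1, 0, R1, (1, 2))
(1, 0, R4, (0, 2))
(2, 0, R2, (0, 2))
(2, 0, R7, (2,))
(3, 0, R2, (1, 2))
(3, 0, R4, (0, 2))
(4, 0, R4, (0, 2))
(6, 0, R2, (1, 2))
(7, 0, R1, (1, 2))
(7, 0, R2, (0, 1))
(7, 0, R2, (0, 2))

bar 0: v0=D3 v1=D4 v2=A4 downbeat P5
bar 1: v0=E3 v1=G3 v2=D4 downbeat m7
bar 2: v0=F3 v1=D4 v2=C5 downbeat P5
bar 3: v0=A3 v1=C4 v2=G4 downbeat m7
bar 4: v0=G3 v1=D4 v2=F4 downbeat m7
bar 5: v0=F3 v1=D4 v2=C5 downbeat P5
bar 6: v0=C3 v1=A3 v2=E4 downbeat M3
bar 7: v0=D3 v1=D4 v2=A4 downbeat P5
  -> R1 @ bar 1 tick 0 v(1, 2): D4/A4 P5 -> G3/D4 P5 similar
  -> R4 @ bar 1 tick 0 v(0, 2): E3/D4 m7 untreated
  -> R2 @ bar 2 tick 0 v(0, 2): E3/D4 m7 -> F3/C5 P5 similar
  -> R7 @ bar 2 tick 0 v(2,): D4->C5 leap 10st
  -> R2 @ bar 3 tick 0 v(1, 2): D4/C5 m7 -> C4/G4 P5 similar
  -> R4 @ bar 3 tick 0 v(0, 2): A3/G4 m7 untreated
  -> R4 @ bar 4 tick 0 v(0, 2): G3/F4 m7 untreated
  -> R2 @ bar 6 tick 0 v(1, 2): D4/C5 m7 -> A3/E4 P5 similar
  -> R1 @ bar 7 tick 0 v(1, 2): A3/E4 P5 -> D4/A4 P5 similar
  -> R2 @ bar 7 tick 0 v(0, 1): C3/A3 M6 -> D3/D4 P8 similar
  -> R2 @ bar 7 tick 0 v(0, 2): C3/E4 M3 -> D3/A4 P5 similar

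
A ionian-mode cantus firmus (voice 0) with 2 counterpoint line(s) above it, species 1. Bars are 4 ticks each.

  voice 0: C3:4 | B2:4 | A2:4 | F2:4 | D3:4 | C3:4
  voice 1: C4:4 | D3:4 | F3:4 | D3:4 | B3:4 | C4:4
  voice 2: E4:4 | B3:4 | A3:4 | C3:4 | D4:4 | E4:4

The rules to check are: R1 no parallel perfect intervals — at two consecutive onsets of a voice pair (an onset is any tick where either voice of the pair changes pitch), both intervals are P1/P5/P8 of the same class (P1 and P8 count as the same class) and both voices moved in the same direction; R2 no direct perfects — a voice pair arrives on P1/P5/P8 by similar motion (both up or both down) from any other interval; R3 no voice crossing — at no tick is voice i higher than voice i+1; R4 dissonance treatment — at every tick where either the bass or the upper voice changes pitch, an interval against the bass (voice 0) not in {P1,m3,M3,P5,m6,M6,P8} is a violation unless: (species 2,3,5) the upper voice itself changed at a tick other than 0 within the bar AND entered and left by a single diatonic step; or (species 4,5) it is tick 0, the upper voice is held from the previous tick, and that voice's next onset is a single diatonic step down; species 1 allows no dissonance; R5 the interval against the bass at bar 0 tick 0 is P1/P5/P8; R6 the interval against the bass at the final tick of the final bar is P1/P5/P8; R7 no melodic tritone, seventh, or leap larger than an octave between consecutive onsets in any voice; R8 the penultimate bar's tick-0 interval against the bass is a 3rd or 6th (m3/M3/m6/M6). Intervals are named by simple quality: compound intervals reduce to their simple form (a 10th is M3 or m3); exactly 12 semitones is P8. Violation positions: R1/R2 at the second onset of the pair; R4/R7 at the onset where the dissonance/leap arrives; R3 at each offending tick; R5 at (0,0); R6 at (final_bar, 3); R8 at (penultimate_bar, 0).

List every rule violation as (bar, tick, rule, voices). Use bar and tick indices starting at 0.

bar 0: v0=C3 v1=C4 v2=E4 downbeat M3
bar 1: v0=B2 v1=D3 v2=B3 downbeat P8
bar 2: v0=A2 v1=F3 v2=A3 downbeat P8
bar 3: v0=F2 v1=D3 v2=C3 downbeat P5
bar 4: v0=D3 v1=B3 v2=D4 downbeat P8
bar 5: v0=C3 v1=C4 v2=E4 downbeat M3
  -> R5 @ bar 0 tick 0 v(0, 2): opens on M3
  -> R2 @ bar 1 tick 0 v(0, 2): C3/E4 M3 -> B2/B3 P8 similar
  -> R7 @ bar 1 tick 0 v(1,): C4->D3 leap 10st
  -> R1 @ bar 2 tick 0 v(0, 2): B2/B3 P8 -> A2/A3 P8 similar
  -> R2 @ bar 3 tick 0 v(0, 2): A2/A3 P8 -> F2/C3 P5 similar
  -> R3 @ bar 3 tick 0 v(1, 2): D3 above C3
  -> R3 @ bar 3 tick 1 v(1, 2): D3 above C3
  -> R3 @ bar 3 tick 2 v(1, 2): D3 above C3
  -> R3 @ bar 3 tick 3 v(1, 2): D3 above C3
  -> R2 @ bar 4 tick 0 v(0, 2): F2/C3 P5 -> D3/D4 P8 similar
  -> R7 @ bar 4 tick 0 v(2,): C3->D4 leap 14st
  -> R8 @ bar 4 tick 0 v(0, 2): penult P8 not 3rd/6th
  -> R6 @ bar 5 tick 3 v(0, 2): closes on M3

(0, 0, R5, (0, 2))
(1, 0, R2, (0, 2))
(1, 0, R7, (1,))
(2, 0, R1, (0, 2))
(3, 0, R2, (0, 2))
(3, 0, R3, (1, 2))
(3, 1, R3, (1, 2))
(3, 2, R3, (1, 2))
(3, 3, R3, (1, 2))
(4, 0, R2, (0, 2))
(4, 0, R7, (2,))
(4, 0, R8, (0, 2))
(5, 3, R6, (0, 2))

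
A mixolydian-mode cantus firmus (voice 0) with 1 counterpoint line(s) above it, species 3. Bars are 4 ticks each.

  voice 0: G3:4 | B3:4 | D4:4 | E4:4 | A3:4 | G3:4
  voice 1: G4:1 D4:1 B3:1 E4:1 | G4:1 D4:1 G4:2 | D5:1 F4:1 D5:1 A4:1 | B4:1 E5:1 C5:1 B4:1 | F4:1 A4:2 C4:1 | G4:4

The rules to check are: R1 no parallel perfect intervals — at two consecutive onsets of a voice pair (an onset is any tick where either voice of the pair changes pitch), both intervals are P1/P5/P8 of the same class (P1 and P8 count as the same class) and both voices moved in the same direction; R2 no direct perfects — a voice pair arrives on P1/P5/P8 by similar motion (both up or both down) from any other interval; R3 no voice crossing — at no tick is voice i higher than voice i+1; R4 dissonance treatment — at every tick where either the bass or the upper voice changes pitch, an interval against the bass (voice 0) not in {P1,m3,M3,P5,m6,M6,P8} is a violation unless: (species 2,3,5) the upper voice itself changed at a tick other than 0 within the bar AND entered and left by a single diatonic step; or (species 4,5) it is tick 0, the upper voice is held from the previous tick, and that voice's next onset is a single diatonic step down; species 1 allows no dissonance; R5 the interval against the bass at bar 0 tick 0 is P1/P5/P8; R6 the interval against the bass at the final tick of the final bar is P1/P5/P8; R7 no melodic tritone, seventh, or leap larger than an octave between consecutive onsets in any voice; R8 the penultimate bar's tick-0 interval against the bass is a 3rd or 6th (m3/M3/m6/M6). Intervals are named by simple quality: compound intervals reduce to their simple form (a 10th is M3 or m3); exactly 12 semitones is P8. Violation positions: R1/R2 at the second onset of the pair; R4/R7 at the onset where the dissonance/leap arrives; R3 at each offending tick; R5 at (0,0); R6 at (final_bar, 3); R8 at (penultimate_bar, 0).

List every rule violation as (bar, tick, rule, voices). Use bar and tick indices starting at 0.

(2, 0, R2, (0, 1))
(3, 0, R1, (0, 1))
(4, 0, R7, (1,))

bar 0: v0=G3 v1=G4 downbeat P8
bar 1: v0=B3 v1=G4 downbeat m6
bar 2: v0=D4 v1=D5 downbeat P8
bar 3: v0=E4 v1=B4 downbeat P5
bar 4: v0=A3 v1=F4 downbeat m6
bar 5: v0=G3 v1=G4 downbeat P8
  -> R2 @ bar 2 tick 0 v(0, 1): B3/G4 m6 -> D4/D5 P8 similar
  -> R1 @ bar 3 tick 0 v(0, 1): D4/A4 P5 -> E4/B4 P5 similar
  -> R7 @ bar 4 tick 0 v(1,): B4->F4 leap 6st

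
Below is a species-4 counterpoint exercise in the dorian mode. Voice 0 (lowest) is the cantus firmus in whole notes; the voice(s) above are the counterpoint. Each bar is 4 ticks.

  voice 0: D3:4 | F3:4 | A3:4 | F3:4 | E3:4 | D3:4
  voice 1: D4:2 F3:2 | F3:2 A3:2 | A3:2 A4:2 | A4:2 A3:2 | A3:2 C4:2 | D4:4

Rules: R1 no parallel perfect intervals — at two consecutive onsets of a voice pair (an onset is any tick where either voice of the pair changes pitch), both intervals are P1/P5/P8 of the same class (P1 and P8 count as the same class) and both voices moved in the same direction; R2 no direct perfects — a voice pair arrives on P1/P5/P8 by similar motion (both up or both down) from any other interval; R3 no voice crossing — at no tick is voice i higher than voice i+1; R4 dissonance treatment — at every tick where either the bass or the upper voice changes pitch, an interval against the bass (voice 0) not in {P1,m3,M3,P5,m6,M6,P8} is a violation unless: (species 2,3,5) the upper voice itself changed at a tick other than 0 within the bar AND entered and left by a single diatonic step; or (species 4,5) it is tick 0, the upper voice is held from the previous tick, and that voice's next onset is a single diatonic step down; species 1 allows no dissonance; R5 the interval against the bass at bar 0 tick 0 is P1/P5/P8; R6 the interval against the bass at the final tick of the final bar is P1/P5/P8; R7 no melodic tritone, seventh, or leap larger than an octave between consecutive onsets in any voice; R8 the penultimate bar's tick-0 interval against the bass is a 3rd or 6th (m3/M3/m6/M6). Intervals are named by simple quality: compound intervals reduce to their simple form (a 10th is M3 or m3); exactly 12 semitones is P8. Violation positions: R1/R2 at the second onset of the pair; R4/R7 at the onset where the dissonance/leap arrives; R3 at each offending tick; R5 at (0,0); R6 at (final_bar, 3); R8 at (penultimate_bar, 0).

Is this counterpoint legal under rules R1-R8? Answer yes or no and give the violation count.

No (2 violations)

bar 0: v0=D3 v1=D4 (P8)
bar 1: v0=F3 v1=F3 (P1)
bar 2: v0=A3 v1=A3 (P1)
bar 3: v0=F3 v1=A4 (M3)
bar 4: v0=E3 v1=A3 (P4)
bar 5: v0=D3 v1=D4 (P8)
  R4 @ bar4.0: E3/A3 P4 untreated
  R8 @ bar4.0: penult P4 not 3rd/6th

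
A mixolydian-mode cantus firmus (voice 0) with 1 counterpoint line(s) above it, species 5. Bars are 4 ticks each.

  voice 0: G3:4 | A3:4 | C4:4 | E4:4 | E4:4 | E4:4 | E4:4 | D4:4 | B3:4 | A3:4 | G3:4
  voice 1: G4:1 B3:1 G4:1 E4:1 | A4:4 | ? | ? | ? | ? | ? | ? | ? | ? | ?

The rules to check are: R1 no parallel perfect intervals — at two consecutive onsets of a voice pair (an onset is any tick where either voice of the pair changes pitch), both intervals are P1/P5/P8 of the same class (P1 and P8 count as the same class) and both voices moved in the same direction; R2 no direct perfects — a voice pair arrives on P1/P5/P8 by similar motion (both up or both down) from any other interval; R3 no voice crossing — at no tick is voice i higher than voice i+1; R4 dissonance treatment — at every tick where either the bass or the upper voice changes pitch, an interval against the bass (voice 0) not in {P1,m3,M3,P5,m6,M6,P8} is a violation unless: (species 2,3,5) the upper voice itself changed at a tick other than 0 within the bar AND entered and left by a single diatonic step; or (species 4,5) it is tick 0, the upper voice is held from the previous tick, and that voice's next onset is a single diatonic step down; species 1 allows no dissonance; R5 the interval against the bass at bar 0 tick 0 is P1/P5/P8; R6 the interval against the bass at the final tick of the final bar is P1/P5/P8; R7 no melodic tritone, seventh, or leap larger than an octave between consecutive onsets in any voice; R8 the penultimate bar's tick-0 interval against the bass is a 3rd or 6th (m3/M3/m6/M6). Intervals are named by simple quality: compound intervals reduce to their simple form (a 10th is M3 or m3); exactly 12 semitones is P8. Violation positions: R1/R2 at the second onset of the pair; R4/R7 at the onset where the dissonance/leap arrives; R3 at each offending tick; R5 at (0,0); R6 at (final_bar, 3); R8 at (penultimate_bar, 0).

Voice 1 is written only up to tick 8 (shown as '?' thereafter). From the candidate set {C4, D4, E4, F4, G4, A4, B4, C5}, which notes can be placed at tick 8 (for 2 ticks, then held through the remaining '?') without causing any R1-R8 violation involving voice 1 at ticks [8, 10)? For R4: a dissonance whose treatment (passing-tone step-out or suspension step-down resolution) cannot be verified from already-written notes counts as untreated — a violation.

{A4, C4, E4, G4}

C4: legal
D4: violates R4
E4: legal
F4: violates R4
G4: legal
A4: legal
B4: violates R4
C5: violates R1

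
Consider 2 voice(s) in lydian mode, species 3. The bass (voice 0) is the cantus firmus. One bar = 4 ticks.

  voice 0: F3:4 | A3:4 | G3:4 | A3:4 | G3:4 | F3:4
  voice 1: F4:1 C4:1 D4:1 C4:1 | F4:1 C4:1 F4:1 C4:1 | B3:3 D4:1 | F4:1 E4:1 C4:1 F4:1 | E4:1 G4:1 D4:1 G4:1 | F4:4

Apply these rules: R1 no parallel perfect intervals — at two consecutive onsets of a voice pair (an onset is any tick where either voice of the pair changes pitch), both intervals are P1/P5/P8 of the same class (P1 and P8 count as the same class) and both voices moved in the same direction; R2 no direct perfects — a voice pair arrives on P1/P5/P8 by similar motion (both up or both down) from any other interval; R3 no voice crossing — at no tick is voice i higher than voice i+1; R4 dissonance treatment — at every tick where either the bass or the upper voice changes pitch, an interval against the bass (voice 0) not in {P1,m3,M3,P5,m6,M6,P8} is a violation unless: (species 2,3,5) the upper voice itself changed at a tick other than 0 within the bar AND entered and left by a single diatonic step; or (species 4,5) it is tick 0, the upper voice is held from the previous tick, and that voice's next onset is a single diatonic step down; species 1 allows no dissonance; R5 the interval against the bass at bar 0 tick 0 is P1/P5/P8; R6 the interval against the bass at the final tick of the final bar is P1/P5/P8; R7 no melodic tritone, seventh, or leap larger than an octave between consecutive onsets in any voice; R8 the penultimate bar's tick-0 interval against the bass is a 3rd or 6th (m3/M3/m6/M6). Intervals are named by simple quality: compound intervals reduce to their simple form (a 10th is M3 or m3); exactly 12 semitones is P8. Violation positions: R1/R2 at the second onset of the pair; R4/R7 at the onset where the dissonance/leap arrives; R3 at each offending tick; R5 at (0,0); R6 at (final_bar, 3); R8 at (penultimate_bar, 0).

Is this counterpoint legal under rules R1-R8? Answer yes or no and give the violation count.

bar 0: v0=F3 v1=F4 (P8)
bar 1: v0=A3 v1=F4 (m6)
bar 2: v0=G3 v1=B3 (M3)
bar 3: v0=A3 v1=F4 (m6)
bar 4: v0=G3 v1=E4 (M6)
bar 5: v0=F3 v1=F4 (P8)
  R1 @ bar5.0: G3/G4 P8 -> F3/F4 P8 similar

No (1 violations)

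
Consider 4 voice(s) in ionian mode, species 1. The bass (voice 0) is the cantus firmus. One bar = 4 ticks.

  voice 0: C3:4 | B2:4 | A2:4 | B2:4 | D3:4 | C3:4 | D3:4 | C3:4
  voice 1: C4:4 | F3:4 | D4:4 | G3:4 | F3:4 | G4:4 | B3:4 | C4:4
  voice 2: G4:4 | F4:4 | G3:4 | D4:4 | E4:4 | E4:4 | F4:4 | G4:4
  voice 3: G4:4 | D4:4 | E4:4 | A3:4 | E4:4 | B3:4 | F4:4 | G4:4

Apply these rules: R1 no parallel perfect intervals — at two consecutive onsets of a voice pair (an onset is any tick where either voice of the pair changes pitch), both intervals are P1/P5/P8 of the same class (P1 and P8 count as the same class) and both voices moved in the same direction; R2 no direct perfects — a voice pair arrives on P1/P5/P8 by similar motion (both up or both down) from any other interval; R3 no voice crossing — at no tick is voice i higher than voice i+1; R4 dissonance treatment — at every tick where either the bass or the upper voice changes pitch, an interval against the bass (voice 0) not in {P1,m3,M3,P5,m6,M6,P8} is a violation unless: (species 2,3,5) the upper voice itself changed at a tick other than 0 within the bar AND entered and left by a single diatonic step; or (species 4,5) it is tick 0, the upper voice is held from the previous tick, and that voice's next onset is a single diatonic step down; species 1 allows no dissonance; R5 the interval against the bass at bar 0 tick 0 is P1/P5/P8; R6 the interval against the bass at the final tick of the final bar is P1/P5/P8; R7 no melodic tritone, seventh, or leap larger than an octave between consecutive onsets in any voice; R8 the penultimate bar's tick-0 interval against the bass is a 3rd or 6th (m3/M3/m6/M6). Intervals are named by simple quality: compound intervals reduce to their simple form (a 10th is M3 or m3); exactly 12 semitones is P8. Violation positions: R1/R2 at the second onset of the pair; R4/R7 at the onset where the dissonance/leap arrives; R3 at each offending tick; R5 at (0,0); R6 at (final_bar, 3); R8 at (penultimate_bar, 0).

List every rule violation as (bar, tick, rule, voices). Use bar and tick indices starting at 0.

(1, 0, R2, (1, 2))
(1, 0, R3, (2, 3))
(1, 0, R4, (0, 1))
(1, 0, R4, (0, 2))
(1, 1, R3, (2, 3))
(1, 2, R3, (2, 3))
(1, 3, R3, (2, 3))
(2, 0, R3, (1, 2))
(2, 0, R4, (0, 1))
(2, 0, R4, (0, 2))
(2, 0, R7, (2,))
(2, 1, R3, (1, 2))
(2, 2, R3, (1, 2))
(2, 3, R3, (1, 2))
(3, 0, R3, (2, 3))
(3, 0, R4, (0, 3))
(3, 1, R3, (2, 3))
(3, 2, R3, (2, 3))
(3, 3, R3, (2, 3))
(4, 0, R2, (2, 3))
(4, 0, R4, (0, 2))
(4, 0, R4, (0, 3))
(5, 0, R3, (1, 2))
(5, 0, R3, (2, 3))
(5, 0, R4, (0, 3))
(5, 0, R7, (1,))
(5, 1, R3, (1, 2))
(5, 1, R3, (2, 3))
(5, 2, R3, (1, 2))
(5, 2, R3, (2, 3))
(5, 3, R3, (1, 2))
(5, 3, R3, (2, 3))
(6, 0, R2, (2, 3))
(6, 0, R7, (3,))
(7, 0, R1, (2, 3))
(7, 0, R2, (1, 2))
(7, 0, R2, (1, 3))

bar 0: v0=C3 v1=C4 v2=G4 v3=G4 downbeat P5
bar 1: v0=B2 v1=F3 v2=F4 v3=D4 downbeat m3
bar 2: v0=A2 v1=D4 v2=G3 v3=E4 downbeat P5
bar 3: v0=B2 v1=G3 v2=D4 v3=A3 downbeat m7
bar 4: v0=D3 v1=F3 v2=E4 v3=E4 downbeat M2
bar 5: v0=C3 v1=G4 v2=E4 v3=B3 downbeat M7
bar 6: v0=D3 v1=B3 v2=F4 v3=F4 downbeat m3
bar 7: v0=C3 v1=C4 v2=G4 v3=G4 downbeat P5
  -> R2 @ bar 1 tick 0 v(1, 2): C4/G4 P5 -> F3/F4 P8 similar
  -> R3 @ bar 1 tick 0 v(2, 3): F4 above D4
  -> R4 @ bar 1 tick 0 v(0, 1): B2/F3 TT untreated
  -> R4 @ bar 1 tick 0 v(0, 2): B2/F4 TT untreated
  -> R3 @ bar 1 tick 1 v(2, 3): F4 above D4
  -> R3 @ bar 1 tick 2 v(2, 3): F4 above D4
  -> R3 @ bar 1 tick 3 v(2, 3): F4 above D4
  -> R3 @ bar 2 tick 0 v(1, 2): D4 above G3
  -> R4 @ bar 2 tick 0 v(0, 1): A2/D4 P4 untreated
  -> R4 @ bar 2 tick 0 v(0, 2): A2/G3 m7 untreated
  -> R7 @ bar 2 tick 0 v(2,): F4->G3 leap 10st
  -> R3 @ bar 2 tick 1 v(1, 2): D4 above G3
  -> R3 @ bar 2 tick 2 v(1, 2): D4 above G3
  -> R3 @ bar 2 tick 3 v(1, 2): D4 above G3
  -> R3 @ bar 3 tick 0 v(2, 3): D4 above A3
  -> R4 @ bar 3 tick 0 v(0, 3): B2/A3 m7 untreated
  -> R3 @ bar 3 tick 1 v(2, 3): D4 above A3
  -> R3 @ bar 3 tick 2 v(2, 3): D4 above A3
  -> R3 @ bar 3 tick 3 v(2, 3): D4 above A3
  -> R2 @ bar 4 tick 0 v(2, 3): D4/A3 P4 -> E4/E4 P1 similar
  -> R4 @ bar 4 tick 0 v(0, 2): D3/E4 M2 untreated
  -> R4 @ bar 4 tick 0 v(0, 3): D3/E4 M2 untreated
  -> R3 @ bar 5 tick 0 v(1, 2): G4 above E4
  -> R3 @ bar 5 tick 0 v(2, 3): E4 above B3
  -> R4 @ bar 5 tick 0 v(0, 3): C3/B3 M7 untreated
  -> R7 @ bar 5 tick 0 v(1,): F3->G4 leap 14st
  -> R3 @ bar 5 tick 1 v(1, 2): G4 above E4
  -> R3 @ bar 5 tick 1 v(2, 3): E4 above B3
  -> R3 @ bar 5 tick 2 v(1, 2): G4 above E4
  -> R3 @ bar 5 tick 2 v(2, 3): E4 above B3
  -> R3 @ bar 5 tick 3 v(1, 2): G4 above E4
  -> R3 @ bar 5 tick 3 v(2, 3): E4 above B3
  -> R2 @ bar 6 tick 0 v(2, 3): E4/B3 P4 -> F4/F4 P1 similar
  -> R7 @ bar 6 tick 0 v(3,): B3->F4 leap 6st
  -> R1 @ bar 7 tick 0 v(2, 3): F4/F4 P1 -> G4/G4 P1 similar
  -> R2 @ bar 7 tick 0 v(1, 2): B3/F4 TT -> C4/G4 P5 similar
  -> R2 @ bar 7 tick 0 v(1, 3): B3/F4 TT -> C4/G4 P5 similar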